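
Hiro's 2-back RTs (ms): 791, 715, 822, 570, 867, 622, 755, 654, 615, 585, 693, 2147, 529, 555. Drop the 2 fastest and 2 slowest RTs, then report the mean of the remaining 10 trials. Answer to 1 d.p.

682.2 ms

Sorted: 529, 555, 570, 585, 615, 622, 654, 693, 715, 755, 791, 822, 867, 2147
Drop lowest 2 (529, 555) and highest 2 (867, 2147)
Remaining (n=10): Σ = 6822, mean = 6822/10 = 682.200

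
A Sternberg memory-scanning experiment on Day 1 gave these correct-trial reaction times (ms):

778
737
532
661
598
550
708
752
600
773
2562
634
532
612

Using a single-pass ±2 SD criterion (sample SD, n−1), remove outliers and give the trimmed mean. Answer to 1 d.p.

n = 14, ΣRT = 11029, M = 787.786
Σ(x−M)² = 3487678.36; s = √(3487678.36/13) = 517.960
Cutoffs: 787.786 ± 2·517.960 → [-248.1, 1823.7]
Outside: 2562 → excluded.
Retained (n=13): Σ = 8467, mean = 8467/13 = 651.308

651.3 ms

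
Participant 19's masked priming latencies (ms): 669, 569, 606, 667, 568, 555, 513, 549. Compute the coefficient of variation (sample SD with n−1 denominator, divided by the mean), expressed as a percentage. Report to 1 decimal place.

9.6%

n = 8, Σ = 4696, M = 587.0000
Σ(x−M)² = 22114.000; s = √(22114.000/7) = 56.2063
CV = 56.2063 / 587.0000 = 0.09575 = 9.575%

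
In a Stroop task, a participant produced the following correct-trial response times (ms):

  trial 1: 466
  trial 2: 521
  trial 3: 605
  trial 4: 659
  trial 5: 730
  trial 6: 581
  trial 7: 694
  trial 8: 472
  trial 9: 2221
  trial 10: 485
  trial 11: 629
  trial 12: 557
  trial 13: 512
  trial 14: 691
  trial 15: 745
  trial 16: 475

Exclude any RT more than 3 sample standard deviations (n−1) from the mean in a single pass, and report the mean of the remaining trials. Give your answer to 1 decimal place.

n = 16, ΣRT = 11043, M = 690.188
Σ(x−M)² = 2636274.44; s = √(2636274.44/15) = 419.227
Cutoffs: 690.188 ± 3·419.227 → [-567.5, 1947.9]
Outside: 2221 → excluded.
Retained (n=15): Σ = 8822, mean = 8822/15 = 588.133

588.1 ms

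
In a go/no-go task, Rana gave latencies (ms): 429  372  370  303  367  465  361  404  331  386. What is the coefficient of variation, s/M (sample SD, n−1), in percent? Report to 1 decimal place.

n = 10, Σ = 3788, M = 378.8000
Σ(x−M)² = 19247.600; s = √(19247.600/9) = 46.2452
CV = 46.2452 / 378.8000 = 0.12208 = 12.208%

12.2%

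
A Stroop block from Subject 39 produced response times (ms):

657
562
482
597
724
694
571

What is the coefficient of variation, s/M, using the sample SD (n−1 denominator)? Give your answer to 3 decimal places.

0.138

n = 7, Σ = 4287, M = 612.4286
Σ(x−M)² = 42597.714; s = √(42597.714/6) = 84.2592
CV = 84.2592 / 612.4286 = 0.13758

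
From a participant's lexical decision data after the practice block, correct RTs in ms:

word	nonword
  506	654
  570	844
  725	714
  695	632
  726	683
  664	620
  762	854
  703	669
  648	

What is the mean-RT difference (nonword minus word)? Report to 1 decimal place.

M(word) = 5999/9 = 666.556
M(nonword) = 5670/8 = 708.750
Difference = 708.750 − 666.556 = 42.194 ms

42.2 ms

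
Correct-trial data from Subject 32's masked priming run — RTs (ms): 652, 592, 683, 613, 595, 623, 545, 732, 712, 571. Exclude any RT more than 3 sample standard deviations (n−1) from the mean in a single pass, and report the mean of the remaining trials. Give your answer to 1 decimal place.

631.8 ms

n = 10, ΣRT = 6318, M = 631.800
Σ(x−M)² = 34101.60; s = √(34101.60/9) = 61.555
Cutoffs: 631.800 ± 3·61.555 → [447.1, 816.5]
No RTs fall outside the cutoffs; all 10 retained. Mean = 6318/10 = 631.800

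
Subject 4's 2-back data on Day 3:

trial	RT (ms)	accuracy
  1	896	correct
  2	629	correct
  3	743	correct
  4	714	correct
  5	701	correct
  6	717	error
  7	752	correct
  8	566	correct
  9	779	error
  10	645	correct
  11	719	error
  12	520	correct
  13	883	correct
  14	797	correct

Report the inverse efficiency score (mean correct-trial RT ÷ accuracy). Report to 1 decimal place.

Correct trials (n=11): 896, 629, 743, 714, 701, 752, 566, 645, 520, 883, 797
Mean correct RT = 7846/11 = 713.2727 ms
Proportion correct = 11/14
IES = 713.2727 / (11/14) = 907.802 ms

907.8 ms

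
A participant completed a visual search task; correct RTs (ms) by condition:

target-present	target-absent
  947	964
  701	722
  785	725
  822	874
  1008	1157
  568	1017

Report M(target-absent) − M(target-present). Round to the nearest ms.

M(target-present) = 4831/6 = 805.167
M(target-absent) = 5459/6 = 909.833
Difference = 909.833 − 805.167 = 104.667 ms

105 ms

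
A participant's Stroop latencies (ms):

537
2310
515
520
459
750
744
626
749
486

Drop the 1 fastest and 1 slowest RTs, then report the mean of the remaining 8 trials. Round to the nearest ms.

616 ms

Sorted: 459, 486, 515, 520, 537, 626, 744, 749, 750, 2310
Drop lowest 1 (459) and highest 1 (2310)
Remaining (n=8): Σ = 4927, mean = 4927/8 = 615.875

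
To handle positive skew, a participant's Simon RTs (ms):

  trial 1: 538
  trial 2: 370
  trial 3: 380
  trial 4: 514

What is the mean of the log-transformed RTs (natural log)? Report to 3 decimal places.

6.096

ln(RT): 6.2879, 5.9135, 5.9402, 6.2422
Σ ln(RT) = 24.3838
Mean = 24.3838/4 = 6.09594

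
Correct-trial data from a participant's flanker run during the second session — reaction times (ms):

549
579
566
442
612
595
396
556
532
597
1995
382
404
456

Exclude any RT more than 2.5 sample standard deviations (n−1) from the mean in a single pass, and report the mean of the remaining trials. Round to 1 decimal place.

512.8 ms

n = 14, ΣRT = 8661, M = 618.643
Σ(x−M)² = 2125351.21; s = √(2125351.21/13) = 404.337
Cutoffs: 618.643 ± 2.5·404.337 → [-392.2, 1629.5]
Outside: 1995 → excluded.
Retained (n=13): Σ = 6666, mean = 6666/13 = 512.769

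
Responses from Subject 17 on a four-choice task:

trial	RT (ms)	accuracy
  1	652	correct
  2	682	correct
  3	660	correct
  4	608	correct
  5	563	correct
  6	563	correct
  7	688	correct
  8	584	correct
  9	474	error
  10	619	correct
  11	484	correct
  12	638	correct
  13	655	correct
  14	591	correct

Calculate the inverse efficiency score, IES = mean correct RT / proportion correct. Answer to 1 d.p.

661.6 ms

Correct trials (n=13): 652, 682, 660, 608, 563, 563, 688, 584, 619, 484, 638, 655, 591
Mean correct RT = 7987/13 = 614.3846 ms
Proportion correct = 13/14
IES = 614.3846 / (13/14) = 661.645 ms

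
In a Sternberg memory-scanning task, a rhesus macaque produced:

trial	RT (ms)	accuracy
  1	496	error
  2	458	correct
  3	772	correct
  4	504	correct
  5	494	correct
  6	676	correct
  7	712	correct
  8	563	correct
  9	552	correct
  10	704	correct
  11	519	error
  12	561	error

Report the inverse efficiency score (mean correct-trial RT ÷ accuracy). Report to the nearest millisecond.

Correct trials (n=9): 458, 772, 504, 494, 676, 712, 563, 552, 704
Mean correct RT = 5435/9 = 603.8889 ms
Proportion correct = 9/12
IES = 603.8889 / (9/12) = 805.185 ms

805 ms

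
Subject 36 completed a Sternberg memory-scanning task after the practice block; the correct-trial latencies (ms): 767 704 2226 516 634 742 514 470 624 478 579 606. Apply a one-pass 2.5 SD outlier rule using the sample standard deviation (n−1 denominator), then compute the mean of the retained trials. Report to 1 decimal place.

603.1 ms

n = 12, ΣRT = 8860, M = 738.333
Σ(x−M)² = 2521556.67; s = √(2521556.67/11) = 478.782
Cutoffs: 738.333 ± 2.5·478.782 → [-458.6, 1935.3]
Outside: 2226 → excluded.
Retained (n=11): Σ = 6634, mean = 6634/11 = 603.091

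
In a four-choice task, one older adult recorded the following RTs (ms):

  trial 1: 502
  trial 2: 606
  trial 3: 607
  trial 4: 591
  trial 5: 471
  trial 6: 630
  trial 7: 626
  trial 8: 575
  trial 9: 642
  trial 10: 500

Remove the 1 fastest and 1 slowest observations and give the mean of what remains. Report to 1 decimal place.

579.6 ms

Sorted: 471, 500, 502, 575, 591, 606, 607, 626, 630, 642
Drop lowest 1 (471) and highest 1 (642)
Remaining (n=8): Σ = 4637, mean = 4637/8 = 579.625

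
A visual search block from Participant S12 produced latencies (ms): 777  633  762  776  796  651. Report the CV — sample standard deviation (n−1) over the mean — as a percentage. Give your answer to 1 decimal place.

n = 6, Σ = 4395, M = 732.5000
Σ(x−M)² = 25317.500; s = √(25317.500/5) = 71.1583
CV = 71.1583 / 732.5000 = 0.09714 = 9.714%

9.7%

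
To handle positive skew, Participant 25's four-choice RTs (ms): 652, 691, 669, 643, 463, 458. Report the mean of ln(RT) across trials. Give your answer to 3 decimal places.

ln(RT): 6.4800, 6.5381, 6.5058, 6.4661, 6.1377, 6.1269
Σ ln(RT) = 38.2547
Mean = 38.2547/6 = 6.37578

6.376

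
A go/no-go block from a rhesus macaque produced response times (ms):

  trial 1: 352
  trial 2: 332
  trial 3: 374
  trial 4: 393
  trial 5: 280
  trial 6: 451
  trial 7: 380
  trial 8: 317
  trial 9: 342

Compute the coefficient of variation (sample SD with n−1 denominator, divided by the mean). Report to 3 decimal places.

n = 9, Σ = 3221, M = 357.8889
Σ(x−M)² = 19346.889; s = √(19346.889/8) = 49.1768
CV = 49.1768 / 357.8889 = 0.13741

0.137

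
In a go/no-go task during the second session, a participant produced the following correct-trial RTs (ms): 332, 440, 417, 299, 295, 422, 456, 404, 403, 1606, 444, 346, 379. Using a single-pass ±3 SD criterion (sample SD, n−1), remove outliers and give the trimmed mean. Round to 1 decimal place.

386.4 ms

n = 13, ΣRT = 6243, M = 480.231
Σ(x−M)² = 1407432.31; s = √(1407432.31/12) = 342.470
Cutoffs: 480.231 ± 3·342.470 → [-547.2, 1507.6]
Outside: 1606 → excluded.
Retained (n=12): Σ = 4637, mean = 4637/12 = 386.417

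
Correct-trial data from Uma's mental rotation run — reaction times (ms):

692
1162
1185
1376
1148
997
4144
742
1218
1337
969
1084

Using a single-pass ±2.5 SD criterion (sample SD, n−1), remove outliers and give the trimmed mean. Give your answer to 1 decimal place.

n = 12, ΣRT = 16054, M = 1337.833
Σ(x−M)² = 9069455.67; s = √(9069455.67/11) = 908.018
Cutoffs: 1337.833 ± 2.5·908.018 → [-932.2, 3607.9]
Outside: 4144 → excluded.
Retained (n=11): Σ = 11910, mean = 11910/11 = 1082.727

1082.7 ms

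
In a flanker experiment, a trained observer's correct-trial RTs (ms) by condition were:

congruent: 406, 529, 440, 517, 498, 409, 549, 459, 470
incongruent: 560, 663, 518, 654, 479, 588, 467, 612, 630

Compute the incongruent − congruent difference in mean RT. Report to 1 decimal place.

99.3 ms

M(congruent) = 4277/9 = 475.222
M(incongruent) = 5171/9 = 574.556
Difference = 574.556 − 475.222 = 99.333 ms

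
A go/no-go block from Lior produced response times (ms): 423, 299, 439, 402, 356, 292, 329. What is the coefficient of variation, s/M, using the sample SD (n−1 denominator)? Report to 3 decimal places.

0.164

n = 7, Σ = 2540, M = 362.8571
Σ(x−M)² = 21238.857; s = √(21238.857/6) = 59.4963
CV = 59.4963 / 362.8571 = 0.16397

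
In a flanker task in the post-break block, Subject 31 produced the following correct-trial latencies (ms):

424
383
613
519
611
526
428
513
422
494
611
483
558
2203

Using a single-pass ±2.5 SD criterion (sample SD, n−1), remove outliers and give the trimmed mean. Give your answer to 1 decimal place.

n = 14, ΣRT = 8788, M = 627.714
Σ(x−M)² = 2744894.86; s = √(2744894.86/13) = 459.506
Cutoffs: 627.714 ± 2.5·459.506 → [-521.1, 1776.5]
Outside: 2203 → excluded.
Retained (n=13): Σ = 6585, mean = 6585/13 = 506.538

506.5 ms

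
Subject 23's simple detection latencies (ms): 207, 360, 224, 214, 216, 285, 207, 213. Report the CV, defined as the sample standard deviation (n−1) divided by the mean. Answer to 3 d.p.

n = 8, Σ = 1926, M = 240.7500
Σ(x−M)² = 20835.500; s = √(20835.500/7) = 54.5573
CV = 54.5573 / 240.7500 = 0.22661

0.227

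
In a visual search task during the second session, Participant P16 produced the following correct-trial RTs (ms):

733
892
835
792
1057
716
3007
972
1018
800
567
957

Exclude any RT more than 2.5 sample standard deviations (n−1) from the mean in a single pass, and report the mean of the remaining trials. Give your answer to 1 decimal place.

849.0 ms

n = 12, ΣRT = 12346, M = 1028.833
Σ(x−M)² = 4485865.67; s = √(4485865.67/11) = 638.597
Cutoffs: 1028.833 ± 2.5·638.597 → [-567.7, 2625.3]
Outside: 3007 → excluded.
Retained (n=11): Σ = 9339, mean = 9339/11 = 849.000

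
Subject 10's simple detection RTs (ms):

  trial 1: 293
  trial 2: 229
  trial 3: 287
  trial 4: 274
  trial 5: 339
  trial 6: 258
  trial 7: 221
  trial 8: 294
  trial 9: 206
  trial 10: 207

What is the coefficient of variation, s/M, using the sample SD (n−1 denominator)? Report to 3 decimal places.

n = 10, Σ = 2608, M = 260.8000
Σ(x−M)² = 17615.600; s = √(17615.600/9) = 44.2413
CV = 44.2413 / 260.8000 = 0.16964

0.170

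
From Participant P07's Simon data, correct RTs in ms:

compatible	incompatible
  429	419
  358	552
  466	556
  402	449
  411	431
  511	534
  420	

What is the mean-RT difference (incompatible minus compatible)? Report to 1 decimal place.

M(compatible) = 2997/7 = 428.143
M(incompatible) = 2941/6 = 490.167
Difference = 490.167 − 428.143 = 62.024 ms

62.0 ms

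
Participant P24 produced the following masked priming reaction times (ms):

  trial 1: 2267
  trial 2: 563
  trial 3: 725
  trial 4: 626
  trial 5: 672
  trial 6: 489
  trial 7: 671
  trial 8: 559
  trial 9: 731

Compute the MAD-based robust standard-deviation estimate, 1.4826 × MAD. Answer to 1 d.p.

89.0 ms

Sorted: 489, 559, 563, 626, 671, 672, 725, 731, 2267 → median = 671
|x − 671| sorted: 0, 1, 45, 54, 60, 108, 112, 182, 1596 → MAD = 60
Robust SD ≈ 1.4826 × 60 = 88.956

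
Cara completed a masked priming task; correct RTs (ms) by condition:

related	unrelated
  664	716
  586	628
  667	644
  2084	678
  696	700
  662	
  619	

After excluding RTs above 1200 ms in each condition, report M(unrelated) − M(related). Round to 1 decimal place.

24.2 ms

related: exclude 2084
M(related) = 3894/6 = 649.000
M(unrelated) = 3366/5 = 673.200
Difference = 673.200 − 649.000 = 24.200 ms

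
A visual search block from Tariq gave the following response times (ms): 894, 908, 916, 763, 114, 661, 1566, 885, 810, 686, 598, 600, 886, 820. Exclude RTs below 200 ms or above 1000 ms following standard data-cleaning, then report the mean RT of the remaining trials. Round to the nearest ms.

786 ms

Excluded: 114, 1566
Retained (n=12): Σ = 9427
Mean = 9427/12 = 785.5833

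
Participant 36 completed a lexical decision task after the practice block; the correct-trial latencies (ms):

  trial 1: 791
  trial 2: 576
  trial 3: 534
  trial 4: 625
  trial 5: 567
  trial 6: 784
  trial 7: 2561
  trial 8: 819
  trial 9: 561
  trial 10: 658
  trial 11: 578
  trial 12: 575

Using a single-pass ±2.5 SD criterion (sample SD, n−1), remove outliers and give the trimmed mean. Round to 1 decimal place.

642.5 ms

n = 12, ΣRT = 9629, M = 802.417
Σ(x−M)² = 3484788.92; s = √(3484788.92/11) = 562.849
Cutoffs: 802.417 ± 2.5·562.849 → [-604.7, 2209.5]
Outside: 2561 → excluded.
Retained (n=11): Σ = 7068, mean = 7068/11 = 642.545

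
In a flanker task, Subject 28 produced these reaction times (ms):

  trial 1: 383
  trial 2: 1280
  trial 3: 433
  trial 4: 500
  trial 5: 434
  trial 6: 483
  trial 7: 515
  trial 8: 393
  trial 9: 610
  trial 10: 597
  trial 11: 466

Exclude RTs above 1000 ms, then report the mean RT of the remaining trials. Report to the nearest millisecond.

481 ms

Excluded: 1280
Retained (n=10): Σ = 4814
Mean = 4814/10 = 481.4000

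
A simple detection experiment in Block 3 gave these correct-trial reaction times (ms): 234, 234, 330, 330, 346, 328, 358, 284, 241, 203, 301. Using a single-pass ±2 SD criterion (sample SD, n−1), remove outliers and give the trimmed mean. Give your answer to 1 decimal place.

289.9 ms

n = 11, ΣRT = 3189, M = 289.909
Σ(x−M)² = 28802.91; s = √(28802.91/10) = 53.668
Cutoffs: 289.909 ± 2·53.668 → [182.6, 397.2]
No RTs fall outside the cutoffs; all 11 retained. Mean = 3189/11 = 289.909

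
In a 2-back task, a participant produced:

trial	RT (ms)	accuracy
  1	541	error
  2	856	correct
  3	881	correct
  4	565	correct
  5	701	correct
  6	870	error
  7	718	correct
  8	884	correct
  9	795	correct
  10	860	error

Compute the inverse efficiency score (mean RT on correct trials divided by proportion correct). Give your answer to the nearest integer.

1102 ms

Correct trials (n=7): 856, 881, 565, 701, 718, 884, 795
Mean correct RT = 5400/7 = 771.4286 ms
Proportion correct = 7/10
IES = 771.4286 / (7/10) = 1102.041 ms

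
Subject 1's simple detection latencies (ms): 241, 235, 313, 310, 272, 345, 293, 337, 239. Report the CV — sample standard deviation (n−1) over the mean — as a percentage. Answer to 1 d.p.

n = 9, Σ = 2585, M = 287.2222
Σ(x−M)² = 14453.556; s = √(14453.556/8) = 42.5052
CV = 42.5052 / 287.2222 = 0.14799 = 14.799%

14.8%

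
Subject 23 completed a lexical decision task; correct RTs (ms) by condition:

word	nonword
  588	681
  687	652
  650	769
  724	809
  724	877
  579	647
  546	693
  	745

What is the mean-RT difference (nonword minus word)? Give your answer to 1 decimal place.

M(word) = 4498/7 = 642.571
M(nonword) = 5873/8 = 734.125
Difference = 734.125 − 642.571 = 91.554 ms

91.6 ms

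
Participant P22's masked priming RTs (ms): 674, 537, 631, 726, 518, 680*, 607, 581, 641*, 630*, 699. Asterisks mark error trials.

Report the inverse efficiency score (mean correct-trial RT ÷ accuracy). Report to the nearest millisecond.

855 ms

Correct trials (n=8): 674, 537, 631, 726, 518, 607, 581, 699
Mean correct RT = 4973/8 = 621.6250 ms
Proportion correct = 8/11
IES = 621.6250 / (8/11) = 854.734 ms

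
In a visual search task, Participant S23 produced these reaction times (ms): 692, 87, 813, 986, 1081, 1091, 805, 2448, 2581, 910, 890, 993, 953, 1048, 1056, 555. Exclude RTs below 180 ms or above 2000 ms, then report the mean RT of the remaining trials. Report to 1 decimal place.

913.3 ms

Excluded: 87, 2448, 2581
Retained (n=13): Σ = 11873
Mean = 11873/13 = 913.3077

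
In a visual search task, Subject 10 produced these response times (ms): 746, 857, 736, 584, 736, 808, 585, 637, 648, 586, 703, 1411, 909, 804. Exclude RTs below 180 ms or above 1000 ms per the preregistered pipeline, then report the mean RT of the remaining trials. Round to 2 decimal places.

718.38 ms

Excluded: 1411
Retained (n=13): Σ = 9339
Mean = 9339/13 = 718.3846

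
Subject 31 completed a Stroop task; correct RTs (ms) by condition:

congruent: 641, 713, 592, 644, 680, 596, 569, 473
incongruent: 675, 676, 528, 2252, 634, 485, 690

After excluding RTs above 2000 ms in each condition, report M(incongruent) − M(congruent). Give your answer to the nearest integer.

incongruent: exclude 2252
M(congruent) = 4908/8 = 613.500
M(incongruent) = 3688/6 = 614.667
Difference = 614.667 − 613.500 = 1.167 ms

1 ms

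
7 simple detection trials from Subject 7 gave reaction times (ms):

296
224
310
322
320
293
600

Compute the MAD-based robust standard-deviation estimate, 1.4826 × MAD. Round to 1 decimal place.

20.8 ms

Sorted: 224, 293, 296, 310, 320, 322, 600 → median = 310
|x − 310| sorted: 0, 10, 12, 14, 17, 86, 290 → MAD = 14
Robust SD ≈ 1.4826 × 14 = 20.756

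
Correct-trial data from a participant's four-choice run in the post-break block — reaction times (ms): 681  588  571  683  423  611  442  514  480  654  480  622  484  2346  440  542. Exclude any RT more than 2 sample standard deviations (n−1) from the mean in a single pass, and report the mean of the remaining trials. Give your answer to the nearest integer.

n = 16, ΣRT = 10561, M = 660.062
Σ(x−M)² = 3143660.94; s = √(3143660.94/15) = 457.796
Cutoffs: 660.062 ± 2·457.796 → [-255.5, 1575.7]
Outside: 2346 → excluded.
Retained (n=15): Σ = 8215, mean = 8215/15 = 547.667

548 ms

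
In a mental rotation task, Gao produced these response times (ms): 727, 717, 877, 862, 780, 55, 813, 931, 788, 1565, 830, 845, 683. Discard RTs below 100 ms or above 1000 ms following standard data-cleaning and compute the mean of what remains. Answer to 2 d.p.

804.82 ms

Excluded: 55, 1565
Retained (n=11): Σ = 8853
Mean = 8853/11 = 804.8182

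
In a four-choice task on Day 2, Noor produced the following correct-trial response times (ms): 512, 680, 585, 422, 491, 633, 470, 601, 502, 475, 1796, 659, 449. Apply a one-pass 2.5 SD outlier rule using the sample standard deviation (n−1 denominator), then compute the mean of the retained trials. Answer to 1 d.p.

539.9 ms

n = 13, ΣRT = 8275, M = 636.538
Σ(x−M)² = 1540495.23; s = √(1540495.23/12) = 358.294
Cutoffs: 636.538 ± 2.5·358.294 → [-259.2, 1532.3]
Outside: 1796 → excluded.
Retained (n=12): Σ = 6479, mean = 6479/12 = 539.917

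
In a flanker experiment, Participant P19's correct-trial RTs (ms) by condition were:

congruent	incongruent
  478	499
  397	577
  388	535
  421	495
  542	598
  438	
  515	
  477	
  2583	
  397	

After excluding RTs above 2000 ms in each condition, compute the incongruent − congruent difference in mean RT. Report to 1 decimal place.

congruent: exclude 2583
M(congruent) = 4053/9 = 450.333
M(incongruent) = 2704/5 = 540.800
Difference = 540.800 − 450.333 = 90.467 ms

90.5 ms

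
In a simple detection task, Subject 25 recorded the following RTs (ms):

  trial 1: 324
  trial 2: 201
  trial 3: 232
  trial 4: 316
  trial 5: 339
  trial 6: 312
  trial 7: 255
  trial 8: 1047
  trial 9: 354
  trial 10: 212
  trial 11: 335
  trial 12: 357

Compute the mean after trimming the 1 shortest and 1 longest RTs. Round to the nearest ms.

304 ms

Sorted: 201, 212, 232, 255, 312, 316, 324, 335, 339, 354, 357, 1047
Drop lowest 1 (201) and highest 1 (1047)
Remaining (n=10): Σ = 3036, mean = 3036/10 = 303.600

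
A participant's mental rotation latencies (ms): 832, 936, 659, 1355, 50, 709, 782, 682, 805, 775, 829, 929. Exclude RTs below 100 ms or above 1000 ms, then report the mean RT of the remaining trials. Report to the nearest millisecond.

794 ms

Excluded: 50, 1355
Retained (n=10): Σ = 7938
Mean = 7938/10 = 793.8000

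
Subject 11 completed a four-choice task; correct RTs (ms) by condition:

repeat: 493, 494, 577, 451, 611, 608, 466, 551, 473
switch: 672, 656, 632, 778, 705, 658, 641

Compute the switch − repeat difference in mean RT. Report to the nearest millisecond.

M(repeat) = 4724/9 = 524.889
M(switch) = 4742/7 = 677.429
Difference = 677.429 − 524.889 = 152.540 ms

153 ms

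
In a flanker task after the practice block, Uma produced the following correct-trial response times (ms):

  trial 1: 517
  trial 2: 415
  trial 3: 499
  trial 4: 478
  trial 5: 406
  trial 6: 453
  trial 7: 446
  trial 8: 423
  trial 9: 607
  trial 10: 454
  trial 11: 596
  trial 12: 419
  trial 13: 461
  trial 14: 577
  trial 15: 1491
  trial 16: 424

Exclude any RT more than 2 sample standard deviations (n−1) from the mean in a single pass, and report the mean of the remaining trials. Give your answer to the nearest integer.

n = 16, ΣRT = 8666, M = 541.625
Σ(x−M)² = 1024815.75; s = √(1024815.75/15) = 261.383
Cutoffs: 541.625 ± 2·261.383 → [18.9, 1064.4]
Outside: 1491 → excluded.
Retained (n=15): Σ = 7175, mean = 7175/15 = 478.333

478 ms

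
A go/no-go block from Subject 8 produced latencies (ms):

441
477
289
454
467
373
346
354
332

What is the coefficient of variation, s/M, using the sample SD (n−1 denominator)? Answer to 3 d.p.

0.174

n = 9, Σ = 3533, M = 392.5556
Σ(x−M)² = 37222.222; s = √(37222.222/8) = 68.2113
CV = 68.2113 / 392.5556 = 0.17376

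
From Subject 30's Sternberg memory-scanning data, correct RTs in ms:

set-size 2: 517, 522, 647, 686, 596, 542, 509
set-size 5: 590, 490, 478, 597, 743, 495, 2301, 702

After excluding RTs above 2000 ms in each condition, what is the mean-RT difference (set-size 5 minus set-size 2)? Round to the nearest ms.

set-size 5: exclude 2301
M(set-size 2) = 4019/7 = 574.143
M(set-size 5) = 4095/7 = 585.000
Difference = 585.000 − 574.143 = 10.857 ms

11 ms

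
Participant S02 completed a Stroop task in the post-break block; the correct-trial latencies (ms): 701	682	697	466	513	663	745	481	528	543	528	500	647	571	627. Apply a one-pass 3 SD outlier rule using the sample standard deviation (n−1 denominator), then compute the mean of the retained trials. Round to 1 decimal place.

n = 15, ΣRT = 8892, M = 592.800
Σ(x−M)² = 117632.40; s = √(117632.40/14) = 91.664
Cutoffs: 592.800 ± 3·91.664 → [317.8, 867.8]
No RTs fall outside the cutoffs; all 15 retained. Mean = 8892/15 = 592.800

592.8 ms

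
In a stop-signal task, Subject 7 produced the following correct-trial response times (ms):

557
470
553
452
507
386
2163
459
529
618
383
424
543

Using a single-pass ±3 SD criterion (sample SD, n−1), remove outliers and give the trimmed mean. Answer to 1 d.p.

n = 13, ΣRT = 8044, M = 618.769
Σ(x−M)² = 2642256.31; s = √(2642256.31/12) = 469.242
Cutoffs: 618.769 ± 3·469.242 → [-789.0, 2026.5]
Outside: 2163 → excluded.
Retained (n=12): Σ = 5881, mean = 5881/12 = 490.083

490.1 ms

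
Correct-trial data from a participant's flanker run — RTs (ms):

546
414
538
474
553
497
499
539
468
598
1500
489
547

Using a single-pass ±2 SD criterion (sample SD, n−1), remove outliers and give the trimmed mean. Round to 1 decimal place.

513.5 ms

n = 13, ΣRT = 7662, M = 589.385
Σ(x−M)² = 925065.08; s = √(925065.08/12) = 277.649
Cutoffs: 589.385 ± 2·277.649 → [34.1, 1144.7]
Outside: 1500 → excluded.
Retained (n=12): Σ = 6162, mean = 6162/12 = 513.500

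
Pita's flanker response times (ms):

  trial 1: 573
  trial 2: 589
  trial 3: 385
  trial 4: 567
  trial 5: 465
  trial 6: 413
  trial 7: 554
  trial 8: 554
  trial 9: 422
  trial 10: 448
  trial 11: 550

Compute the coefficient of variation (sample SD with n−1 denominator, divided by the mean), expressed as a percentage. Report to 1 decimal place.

15.0%

n = 11, Σ = 5520, M = 501.8182
Σ(x−M)² = 56841.636; s = √(56841.636/10) = 75.3934
CV = 75.3934 / 501.8182 = 0.15024 = 15.024%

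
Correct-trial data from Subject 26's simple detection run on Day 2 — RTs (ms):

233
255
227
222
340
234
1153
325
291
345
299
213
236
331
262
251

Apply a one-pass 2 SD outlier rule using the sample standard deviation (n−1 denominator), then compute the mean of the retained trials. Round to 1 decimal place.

n = 16, ΣRT = 5217, M = 326.062
Σ(x−M)² = 759826.94; s = √(759826.94/15) = 225.067
Cutoffs: 326.062 ± 2·225.067 → [-124.1, 776.2]
Outside: 1153 → excluded.
Retained (n=15): Σ = 4064, mean = 4064/15 = 270.933

270.9 ms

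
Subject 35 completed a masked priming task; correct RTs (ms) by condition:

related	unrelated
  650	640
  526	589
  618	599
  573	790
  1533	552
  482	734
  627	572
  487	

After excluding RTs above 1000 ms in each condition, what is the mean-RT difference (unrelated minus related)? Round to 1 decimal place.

73.3 ms

related: exclude 1533
M(related) = 3963/7 = 566.143
M(unrelated) = 4476/7 = 639.429
Difference = 639.429 − 566.143 = 73.286 ms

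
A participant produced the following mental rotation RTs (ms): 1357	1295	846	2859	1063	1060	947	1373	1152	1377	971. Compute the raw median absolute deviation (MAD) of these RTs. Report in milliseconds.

Sorted: 846, 947, 971, 1060, 1063, 1152, 1295, 1357, 1373, 1377, 2859 → median = 1152
|x − 1152|: 205, 143, 306, 1707, 89, 92, 205, 221, 0, 225, 181
Sorted deviations: 0, 89, 92, 143, 181, 205, 205, 221, 225, 306, 1707 → MAD = 205

205 ms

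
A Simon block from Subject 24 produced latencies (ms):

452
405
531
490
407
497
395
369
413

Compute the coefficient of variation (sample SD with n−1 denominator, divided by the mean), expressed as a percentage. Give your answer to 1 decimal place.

n = 9, Σ = 3959, M = 439.8889
Σ(x−M)² = 24282.889; s = √(24282.889/8) = 55.0941
CV = 55.0941 / 439.8889 = 0.12525 = 12.525%

12.5%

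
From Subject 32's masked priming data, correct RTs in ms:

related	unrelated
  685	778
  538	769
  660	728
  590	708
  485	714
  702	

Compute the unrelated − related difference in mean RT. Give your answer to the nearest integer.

129 ms

M(related) = 3660/6 = 610.000
M(unrelated) = 3697/5 = 739.400
Difference = 739.400 − 610.000 = 129.400 ms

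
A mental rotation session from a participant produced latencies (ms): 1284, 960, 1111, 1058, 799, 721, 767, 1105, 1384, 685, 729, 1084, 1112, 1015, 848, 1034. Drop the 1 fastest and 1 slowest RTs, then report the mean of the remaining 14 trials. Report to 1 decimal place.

973.4 ms

Sorted: 685, 721, 729, 767, 799, 848, 960, 1015, 1034, 1058, 1084, 1105, 1111, 1112, 1284, 1384
Drop lowest 1 (685) and highest 1 (1384)
Remaining (n=14): Σ = 13627, mean = 13627/14 = 973.357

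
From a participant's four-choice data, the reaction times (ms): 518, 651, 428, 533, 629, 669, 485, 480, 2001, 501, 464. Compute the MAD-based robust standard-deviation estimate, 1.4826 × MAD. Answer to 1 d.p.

Sorted: 428, 464, 480, 485, 501, 518, 533, 629, 651, 669, 2001 → median = 518
|x − 518| sorted: 0, 15, 17, 33, 38, 54, 90, 111, 133, 151, 1483 → MAD = 54
Robust SD ≈ 1.4826 × 54 = 80.060

80.1 ms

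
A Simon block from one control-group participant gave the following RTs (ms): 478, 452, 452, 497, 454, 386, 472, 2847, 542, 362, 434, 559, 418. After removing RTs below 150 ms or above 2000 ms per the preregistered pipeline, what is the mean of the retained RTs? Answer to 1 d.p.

458.8 ms

Excluded: 2847
Retained (n=12): Σ = 5506
Mean = 5506/12 = 458.8333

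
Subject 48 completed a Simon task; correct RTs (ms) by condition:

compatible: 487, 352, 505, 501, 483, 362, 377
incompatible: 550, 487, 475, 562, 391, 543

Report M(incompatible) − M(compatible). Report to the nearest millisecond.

M(compatible) = 3067/7 = 438.143
M(incompatible) = 3008/6 = 501.333
Difference = 501.333 − 438.143 = 63.190 ms

63 ms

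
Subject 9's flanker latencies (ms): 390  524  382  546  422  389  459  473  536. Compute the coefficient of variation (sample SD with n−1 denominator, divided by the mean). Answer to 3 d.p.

0.144

n = 9, Σ = 4121, M = 457.8889
Σ(x−M)² = 34866.889; s = √(34866.889/8) = 66.0179
CV = 66.0179 / 457.8889 = 0.14418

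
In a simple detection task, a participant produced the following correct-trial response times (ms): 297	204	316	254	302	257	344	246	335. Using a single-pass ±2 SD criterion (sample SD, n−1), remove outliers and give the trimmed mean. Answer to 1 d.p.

n = 9, ΣRT = 2555, M = 283.889
Σ(x−M)² = 17190.89; s = √(17190.89/8) = 46.356
Cutoffs: 283.889 ± 2·46.356 → [191.2, 376.6]
No RTs fall outside the cutoffs; all 9 retained. Mean = 2555/9 = 283.889

283.9 ms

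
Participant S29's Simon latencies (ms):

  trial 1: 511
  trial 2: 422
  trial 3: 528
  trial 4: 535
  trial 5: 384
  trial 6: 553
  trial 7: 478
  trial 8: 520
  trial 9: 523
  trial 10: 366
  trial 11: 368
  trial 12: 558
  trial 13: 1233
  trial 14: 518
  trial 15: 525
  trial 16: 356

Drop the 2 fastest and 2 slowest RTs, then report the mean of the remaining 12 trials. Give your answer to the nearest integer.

489 ms

Sorted: 356, 366, 368, 384, 422, 478, 511, 518, 520, 523, 525, 528, 535, 553, 558, 1233
Drop lowest 2 (356, 366) and highest 2 (558, 1233)
Remaining (n=12): Σ = 5865, mean = 5865/12 = 488.750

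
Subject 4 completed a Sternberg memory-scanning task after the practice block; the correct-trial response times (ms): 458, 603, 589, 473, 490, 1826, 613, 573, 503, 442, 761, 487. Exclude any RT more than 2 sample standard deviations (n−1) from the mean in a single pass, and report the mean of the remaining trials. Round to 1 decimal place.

544.7 ms

n = 12, ΣRT = 7818, M = 651.500
Σ(x−M)² = 1593733.00; s = √(1593733.00/11) = 380.637
Cutoffs: 651.500 ± 2·380.637 → [-109.8, 1412.8]
Outside: 1826 → excluded.
Retained (n=11): Σ = 5992, mean = 5992/11 = 544.727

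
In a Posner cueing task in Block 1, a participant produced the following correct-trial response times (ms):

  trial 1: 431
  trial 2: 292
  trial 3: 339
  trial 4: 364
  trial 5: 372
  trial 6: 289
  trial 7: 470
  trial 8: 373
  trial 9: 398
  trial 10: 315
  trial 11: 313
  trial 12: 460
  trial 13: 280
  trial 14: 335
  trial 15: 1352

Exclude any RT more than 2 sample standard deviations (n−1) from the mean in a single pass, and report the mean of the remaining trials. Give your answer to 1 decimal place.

n = 15, ΣRT = 6383, M = 425.533
Σ(x−M)² = 969923.73; s = √(969923.73/14) = 263.211
Cutoffs: 425.533 ± 2·263.211 → [-100.9, 952.0]
Outside: 1352 → excluded.
Retained (n=14): Σ = 5031, mean = 5031/14 = 359.357

359.4 ms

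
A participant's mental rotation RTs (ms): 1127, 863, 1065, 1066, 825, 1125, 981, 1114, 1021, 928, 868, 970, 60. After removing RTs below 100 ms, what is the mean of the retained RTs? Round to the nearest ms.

996 ms

Excluded: 60
Retained (n=12): Σ = 11953
Mean = 11953/12 = 996.0833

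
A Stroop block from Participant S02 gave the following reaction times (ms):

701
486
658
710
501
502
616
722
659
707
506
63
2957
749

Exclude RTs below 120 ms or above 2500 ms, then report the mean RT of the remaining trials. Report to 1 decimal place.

Excluded: 63, 2957
Retained (n=12): Σ = 7517
Mean = 7517/12 = 626.4167

626.4 ms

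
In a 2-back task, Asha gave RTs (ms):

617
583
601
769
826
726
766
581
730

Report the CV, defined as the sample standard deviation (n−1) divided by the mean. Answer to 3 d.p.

n = 9, Σ = 6199, M = 688.7778
Σ(x−M)² = 69975.556; s = √(69975.556/8) = 93.5251
CV = 93.5251 / 688.7778 = 0.13578

0.136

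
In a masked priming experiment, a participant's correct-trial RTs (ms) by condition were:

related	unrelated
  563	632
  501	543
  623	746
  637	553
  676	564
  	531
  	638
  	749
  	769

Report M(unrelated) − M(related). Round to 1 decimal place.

M(related) = 3000/5 = 600.000
M(unrelated) = 5725/9 = 636.111
Difference = 636.111 − 600.000 = 36.111 ms

36.1 ms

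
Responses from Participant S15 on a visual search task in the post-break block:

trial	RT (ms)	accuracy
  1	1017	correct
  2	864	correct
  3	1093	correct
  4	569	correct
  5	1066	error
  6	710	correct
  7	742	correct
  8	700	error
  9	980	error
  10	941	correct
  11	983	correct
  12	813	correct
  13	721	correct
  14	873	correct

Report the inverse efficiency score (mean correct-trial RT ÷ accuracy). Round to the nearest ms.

Correct trials (n=11): 1017, 864, 1093, 569, 710, 742, 941, 983, 813, 721, 873
Mean correct RT = 9326/11 = 847.8182 ms
Proportion correct = 11/14
IES = 847.8182 / (11/14) = 1079.041 ms

1079 ms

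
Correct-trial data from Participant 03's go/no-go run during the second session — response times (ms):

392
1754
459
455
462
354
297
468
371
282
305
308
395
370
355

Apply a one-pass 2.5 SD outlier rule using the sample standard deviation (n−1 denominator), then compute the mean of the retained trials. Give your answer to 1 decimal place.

376.6 ms

n = 15, ΣRT = 7027, M = 468.467
Σ(x−M)² = 1825967.73; s = √(1825967.73/14) = 361.146
Cutoffs: 468.467 ± 2.5·361.146 → [-434.4, 1371.3]
Outside: 1754 → excluded.
Retained (n=14): Σ = 5273, mean = 5273/14 = 376.643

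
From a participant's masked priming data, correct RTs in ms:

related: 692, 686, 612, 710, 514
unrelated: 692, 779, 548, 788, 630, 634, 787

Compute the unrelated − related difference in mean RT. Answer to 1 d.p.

51.2 ms

M(related) = 3214/5 = 642.800
M(unrelated) = 4858/7 = 694.000
Difference = 694.000 − 642.800 = 51.200 ms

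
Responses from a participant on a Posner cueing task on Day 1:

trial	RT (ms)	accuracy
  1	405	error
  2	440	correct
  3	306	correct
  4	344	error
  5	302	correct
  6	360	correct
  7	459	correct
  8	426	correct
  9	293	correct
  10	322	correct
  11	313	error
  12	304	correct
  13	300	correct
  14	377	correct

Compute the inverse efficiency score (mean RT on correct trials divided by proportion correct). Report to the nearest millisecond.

Correct trials (n=11): 440, 306, 302, 360, 459, 426, 293, 322, 304, 300, 377
Mean correct RT = 3889/11 = 353.5455 ms
Proportion correct = 11/14
IES = 353.5455 / (11/14) = 449.967 ms

450 ms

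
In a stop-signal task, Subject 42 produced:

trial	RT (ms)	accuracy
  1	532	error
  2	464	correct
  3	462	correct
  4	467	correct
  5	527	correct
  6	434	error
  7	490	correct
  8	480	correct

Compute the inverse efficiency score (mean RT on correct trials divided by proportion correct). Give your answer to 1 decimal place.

Correct trials (n=6): 464, 462, 467, 527, 490, 480
Mean correct RT = 2890/6 = 481.6667 ms
Proportion correct = 6/8
IES = 481.6667 / (6/8) = 642.222 ms

642.2 ms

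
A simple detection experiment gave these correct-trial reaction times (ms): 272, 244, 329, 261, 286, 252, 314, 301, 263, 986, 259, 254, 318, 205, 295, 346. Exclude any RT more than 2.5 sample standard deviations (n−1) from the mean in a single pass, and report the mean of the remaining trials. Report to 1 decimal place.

n = 16, ΣRT = 5185, M = 324.062
Σ(x−M)² = 486966.94; s = √(486966.94/15) = 180.179
Cutoffs: 324.062 ± 2.5·180.179 → [-126.4, 774.5]
Outside: 986 → excluded.
Retained (n=15): Σ = 4199, mean = 4199/15 = 279.933

279.9 ms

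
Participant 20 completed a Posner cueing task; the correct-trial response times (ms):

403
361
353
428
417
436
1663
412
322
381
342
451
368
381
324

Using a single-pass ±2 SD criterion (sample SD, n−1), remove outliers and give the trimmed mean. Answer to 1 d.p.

n = 15, ΣRT = 7042, M = 469.467
Σ(x−M)² = 1548607.73; s = √(1548607.73/14) = 332.588
Cutoffs: 469.467 ± 2·332.588 → [-195.7, 1134.6]
Outside: 1663 → excluded.
Retained (n=14): Σ = 5379, mean = 5379/14 = 384.214

384.2 ms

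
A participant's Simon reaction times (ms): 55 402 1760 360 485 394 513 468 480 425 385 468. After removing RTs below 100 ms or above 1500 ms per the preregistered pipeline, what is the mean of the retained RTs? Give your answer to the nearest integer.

438 ms

Excluded: 55, 1760
Retained (n=10): Σ = 4380
Mean = 4380/10 = 438.0000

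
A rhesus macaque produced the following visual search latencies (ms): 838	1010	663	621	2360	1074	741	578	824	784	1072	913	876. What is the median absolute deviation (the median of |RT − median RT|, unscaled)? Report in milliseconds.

Sorted: 578, 621, 663, 741, 784, 824, 838, 876, 913, 1010, 1072, 1074, 2360 → median = 838
|x − 838|: 0, 172, 175, 217, 1522, 236, 97, 260, 14, 54, 234, 75, 38
Sorted deviations: 0, 14, 38, 54, 75, 97, 172, 175, 217, 234, 236, 260, 1522 → MAD = 172

172 ms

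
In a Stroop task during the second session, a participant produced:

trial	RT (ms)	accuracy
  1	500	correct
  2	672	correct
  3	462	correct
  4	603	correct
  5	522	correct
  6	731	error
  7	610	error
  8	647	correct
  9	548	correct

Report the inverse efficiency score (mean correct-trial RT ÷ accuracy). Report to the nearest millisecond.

Correct trials (n=7): 500, 672, 462, 603, 522, 647, 548
Mean correct RT = 3954/7 = 564.8571 ms
Proportion correct = 7/9
IES = 564.8571 / (7/9) = 726.245 ms

726 ms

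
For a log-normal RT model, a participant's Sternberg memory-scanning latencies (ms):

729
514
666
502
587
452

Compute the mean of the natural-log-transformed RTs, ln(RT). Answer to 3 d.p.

6.340

ln(RT): 6.5917, 6.2422, 6.5013, 6.2186, 6.3750, 6.1137
Σ ln(RT) = 38.0425
Mean = 38.0425/6 = 6.34042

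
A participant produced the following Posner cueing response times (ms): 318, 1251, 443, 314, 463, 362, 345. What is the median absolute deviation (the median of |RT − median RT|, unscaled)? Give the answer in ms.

48 ms

Sorted: 314, 318, 345, 362, 443, 463, 1251 → median = 362
|x − 362|: 44, 889, 81, 48, 101, 0, 17
Sorted deviations: 0, 17, 44, 48, 81, 101, 889 → MAD = 48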